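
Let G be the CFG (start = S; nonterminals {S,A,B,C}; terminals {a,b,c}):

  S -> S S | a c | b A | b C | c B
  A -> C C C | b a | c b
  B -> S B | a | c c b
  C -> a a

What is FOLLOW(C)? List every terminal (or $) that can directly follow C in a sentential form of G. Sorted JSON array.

FIRST sets, iterate to fixpoint:
round 1:
  A via A→b a: +{b}
  A via A→c b: +{c}
  B via B→a: +{a}
  B via B→c c b: +{c}
  C via C→a a: +{a}
  S via S→a c: +{a}
  S via S→b A: +{b}
  S via S→c B: +{c}
  FIRST[S]={a,b,c}  FIRST[A]={b,c}  FIRST[B]={a,c}  FIRST[C]={a}
round 2:
  A via A→C C C: +{a}
  B via B→S B: +{b}
  FIRST[S]={a,b,c}  FIRST[A]={a,b,c}  FIRST[B]={a,b,c}  FIRST[C]={a}
round 3: (no change)
  FIRST[S]={a,b,c}  FIRST[A]={a,b,c}  FIRST[B]={a,b,c}  FIRST[C]={a}

FOLLOW iteration:
seed FOLLOW(S) with $
[1]
  A→C C C: FOLLOW(C) ⊇ FIRST(C) = {a}; new: +{a}
  B→S B: FOLLOW(S) ⊇ FIRST(B) = {a,b,c}; new: +{a,b,c}
  S→b A: FOLLOW(A) ⊇ FOLLOW(S) ⊇ {$,a,b,c}; new: +{$,a,b,c}
  S→b C: FOLLOW(C) ⊇ FOLLOW(S) ⊇ {$,a,b,c}; new: +{$,b,c}
  S→c B: FOLLOW(B) ⊇ FOLLOW(S) ⊇ {$,a,b,c}; new: +{$,a,b,c}
  FOLLOW(S)={$,a,b,c}  FOLLOW(A)={$,a,b,c}  FOLLOW(B)={$,a,b,c}  FOLLOW(C)={$,a,b,c}
[2] (stable)
  FOLLOW(S)={$,a,b,c}  FOLLOW(A)={$,a,b,c}  FOLLOW(B)={$,a,b,c}  FOLLOW(C)={$,a,b,c}

FOLLOW(C) = ["$", "a", "b", "c"]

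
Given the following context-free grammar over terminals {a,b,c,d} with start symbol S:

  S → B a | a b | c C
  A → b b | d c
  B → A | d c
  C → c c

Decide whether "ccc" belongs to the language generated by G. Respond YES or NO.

CNF form of G:
  S -> B T3 | T2 C | T3 T0
  A -> T0 T0 | T1 T2
  B -> T0 T0 | T1 T2
  C -> T2 T2
  T0 -> b
  T1 -> d
  T2 -> c
  T3 -> a

Fill CYK table bottom-up:
  cell(0,0) c: {T2}  orig:{}
  cell(1,1) c: {T2}  orig:{}
  cell(2,2) c: {T2}  orig:{}
  cell(0,1) cc: {C}
  cell(1,2) cc: {C}
  cell(0,2) ccc: {S}

S ∈ T[0,2] ⇒ YES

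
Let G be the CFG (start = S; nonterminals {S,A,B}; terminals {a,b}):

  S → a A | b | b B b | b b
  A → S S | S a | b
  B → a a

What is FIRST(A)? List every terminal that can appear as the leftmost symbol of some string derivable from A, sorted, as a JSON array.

FIRST iteration:
iter 1:
  A via A→b: +{b}
  B via B→a a: +{a}
  S via S→a A: +{a}
  S via S→b: +{b}
  FIRST[S]={a,b}  FIRST[A]={b}  FIRST[B]={a}
iter 2:
  A via A→S S: +{a}
  FIRST[S]={a,b}  FIRST[A]={a,b}  FIRST[B]={a}
iter 3: — fixpoint
  FIRST[S]={a,b}  FIRST[A]={a,b}  FIRST[B]={a}

FIRST(A) = ["a", "b"]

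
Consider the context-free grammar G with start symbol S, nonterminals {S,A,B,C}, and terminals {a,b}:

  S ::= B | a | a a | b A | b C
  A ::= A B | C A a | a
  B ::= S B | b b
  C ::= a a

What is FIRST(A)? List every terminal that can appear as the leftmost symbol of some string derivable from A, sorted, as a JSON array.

Compute FIRST by fixpoint:
iter 1:
  A via A→a: +{a}
  B via B→b b: +{b}
  C via C→a a: +{a}
  S via S→B: +{b}
  S via S→a: +{a}
  FIRST[S]={a,b}  FIRST[A]={a}  FIRST[B]={b}  FIRST[C]={a}
iter 2:
  B via B→S B: +{a}
  FIRST[S]={a,b}  FIRST[A]={a}  FIRST[B]={a,b}  FIRST[C]={a}
iter 3: (no change)
  FIRST[S]={a,b}  FIRST[A]={a}  FIRST[B]={a,b}  FIRST[C]={a}

FIRST(A) = ["a"]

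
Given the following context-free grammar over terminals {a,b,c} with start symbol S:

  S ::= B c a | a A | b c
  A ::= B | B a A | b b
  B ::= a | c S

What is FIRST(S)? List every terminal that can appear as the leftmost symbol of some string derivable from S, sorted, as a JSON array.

FIRST iteration:
pass 1:
  A via A→b b: +{b}
  B via B→a: +{a}
  B via B→c S: +{c}
  S via S→B c a: +{a,c}
  S via S→b c: +{b}
  FIRST(S)={a,b,c}  FIRST(A)={b}  FIRST(B)={a,c}
pass 2:
  A via A→B: +{a,c}
  FIRST(S)={a,b,c}  FIRST(A)={a,b,c}  FIRST(B)={a,c}
pass 3: (no change)
  FIRST(S)={a,b,c}  FIRST(A)={a,b,c}  FIRST(B)={a,c}

FIRST(S) = ["a", "b", "c"]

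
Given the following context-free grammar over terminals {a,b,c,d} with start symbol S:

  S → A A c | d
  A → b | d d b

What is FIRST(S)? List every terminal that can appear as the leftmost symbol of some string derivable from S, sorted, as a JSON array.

FIRST iteration:
pass 1:
  A via A→b: +{b}
  A via A→d d b: +{d}
  S via S→A A c: +{b,d}
  S: {b,d}  A: {b,d}
pass 2: — fixpoint
  S: {b,d}  A: {b,d}

FIRST(S) = ["b", "d"]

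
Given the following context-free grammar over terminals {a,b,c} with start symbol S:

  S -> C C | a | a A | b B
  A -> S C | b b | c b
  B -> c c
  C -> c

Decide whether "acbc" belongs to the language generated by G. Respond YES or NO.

Convert to CNF:
  S -> C C | T0 B | T2 A | a
  A -> S C | T0 T0 | T1 T0
  B -> T1 T1
  C -> c
  T0 -> b
  T1 -> c
  T2 -> a

Fill CYK table bottom-up:
  [0..0]={S,T2}  "a"  orig:{S}
  [1..1]={C,T1}  "c"  orig:{C}
  [2..2]={T0}  "b"  orig:{}
  [3..3]={C,T1}  "c"  orig:{C}
  [0..1]={A}  "ac"
  [1..2]={A}  "cb"
  [2..3]=∅  "bc"
  [0..2]={S}  "acb"
  [1..3]=∅  "cbc"
  [0..3]={A}  "acbc"

S ∉ T[0,3] ⇒ NO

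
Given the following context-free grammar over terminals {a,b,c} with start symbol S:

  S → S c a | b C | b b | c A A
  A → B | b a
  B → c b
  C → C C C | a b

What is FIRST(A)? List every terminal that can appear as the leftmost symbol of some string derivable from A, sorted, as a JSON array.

Compute FIRST by fixpoint:
round 1:
  A via A→b a: +{b}
  B via B→c b: +{c}
  C via C→a b: +{a}
  S via S→b C: +{b}
  S via S→c A A: +{c}
  S: {b,c}  A: {b}  B: {c}  C: {a}
round 2:
  A via A→B: +{c}
  S: {b,c}  A: {b,c}  B: {c}  C: {a}
round 3: — fixpoint
  S: {b,c}  A: {b,c}  B: {c}  C: {a}

FIRST(A) = ["b", "c"]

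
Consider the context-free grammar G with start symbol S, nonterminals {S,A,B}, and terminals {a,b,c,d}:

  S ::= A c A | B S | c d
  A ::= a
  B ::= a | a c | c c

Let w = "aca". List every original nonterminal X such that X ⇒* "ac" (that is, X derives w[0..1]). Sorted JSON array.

Convert to CNF:
  S -> A X3 | B S | T1 T2
  A -> a
  B -> T0 T1 | T1 T1 | a
  T0 -> a
  T1 -> c
  T2 -> d
  X3 -> T1 A

CYK table (by increasing span) — only the sub-triangle for w[0..1]:
  [0..0]={A,B,T0}  "a"  orig:{A,B}
  [1..1]={T1}  "c"  orig:{}
  [0..1]={B}  "ac"

Original NTs in T[0,1] deriving "ac": ["B"]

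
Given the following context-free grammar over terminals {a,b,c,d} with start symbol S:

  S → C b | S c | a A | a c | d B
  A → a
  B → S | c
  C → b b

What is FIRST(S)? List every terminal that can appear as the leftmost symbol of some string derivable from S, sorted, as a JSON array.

Compute FIRST by fixpoint:
[1]
  A via A→a: +{a}
  B via B→c: +{c}
  C via C→b b: +{b}
  S via S→C b: +{b}
  S via S→a A: +{a}
  S via S→d B: +{d}
  S: {a,b,d}  A: {a}  B: {c}  C: {b}
[2]
  B via B→S: +{a,b,d}
  S: {a,b,d}  A: {a}  B: {a,b,c,d}  C: {b}
[3] — fixpoint
  S: {a,b,d}  A: {a}  B: {a,b,c,d}  C: {b}

FIRST(S) = ["a", "b", "d"]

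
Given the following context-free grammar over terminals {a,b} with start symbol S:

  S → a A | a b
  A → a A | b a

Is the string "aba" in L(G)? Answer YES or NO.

Convert to CNF:
  S -> T0 A | T0 T1
  A -> T0 A | T1 T0
  T0 -> a
  T1 -> b

Fill CYK table bottom-up:
  cell(0,0) a: {T0}  orig:{}
  cell(1,1) b: {T1}  orig:{}
  cell(2,2) a: {T0}  orig:{}
  cell(0,1) ab: {S}
  cell(1,2) ba: {A}
  cell(0,2) aba: {A,S}

S ∈ T[0,2] ⇒ YES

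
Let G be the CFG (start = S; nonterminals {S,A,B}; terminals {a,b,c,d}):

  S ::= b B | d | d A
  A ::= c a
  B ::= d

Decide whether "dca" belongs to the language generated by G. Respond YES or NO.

Convert to CNF:
  S -> T2 B | T3 A | d
  A -> T0 T1
  B -> d
  T0 -> c
  T1 -> a
  T2 -> b
  T3 -> d

Fill CYK table bottom-up:
  T[0,0] 'd' = {B,S,T3}  orig:{B,S}
  T[1,1] 'c' = {T0}  orig:{}
  T[2,2] 'a' = {T1}  orig:{}
  T[0,1] 'dc' = ∅
  T[1,2] 'ca' = {A}
  T[0,2] 'dca' = {S}

S ∈ T[0,2] ⇒ YES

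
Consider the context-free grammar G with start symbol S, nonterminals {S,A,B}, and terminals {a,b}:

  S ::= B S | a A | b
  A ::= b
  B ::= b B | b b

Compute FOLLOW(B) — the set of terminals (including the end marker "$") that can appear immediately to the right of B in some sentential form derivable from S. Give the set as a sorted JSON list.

FIRST sets, iterate to fixpoint:
round 1:
  A via A→b: +{b}
  B via B→b B: +{b}
  S via S→B S: +{b}
  S via S→a A: +{a}
  S: {a,b}  A: {b}  B: {b}
round 2: (no change)
  S: {a,b}  A: {b}  B: {b}

FOLLOW iteration:
seed FOLLOW(S) with $
round 1:
  S→B S: FOLLOW(B) ⊇ FIRST(S) = {a,b}; new: +{a,b}
  S→a A: FOLLOW(A) ⊇ FOLLOW(S) ⊇ {$}; new: +{$}
  FOLLOW[S]={$}  FOLLOW[A]={$}  FOLLOW[B]={a,b}
round 2: done
  FOLLOW[S]={$}  FOLLOW[A]={$}  FOLLOW[B]={a,b}

FOLLOW(B) = ["a", "b"]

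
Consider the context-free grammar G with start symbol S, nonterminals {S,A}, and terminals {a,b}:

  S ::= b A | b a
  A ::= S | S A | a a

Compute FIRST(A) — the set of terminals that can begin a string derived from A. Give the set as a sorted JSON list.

Compute FIRST by fixpoint:
iter 1:
  A via A→a a: +{a}
  S via S→b A: +{b}
  FIRST(S)={b}  FIRST(A)={a}
iter 2:
  A via A→S: +{b}
  FIRST(S)={b}  FIRST(A)={a,b}
iter 3: (stable)
  FIRST(S)={b}  FIRST(A)={a,b}

FIRST(A) = ["a", "b"]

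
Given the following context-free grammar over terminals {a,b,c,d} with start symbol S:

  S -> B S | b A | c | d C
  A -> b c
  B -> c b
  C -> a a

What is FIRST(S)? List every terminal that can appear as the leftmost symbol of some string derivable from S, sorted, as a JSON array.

Compute FIRST by fixpoint:
pass 1:
  A via A→b c: +{b}
  B via B→c b: +{c}
  C via C→a a: +{a}
  S via S→B S: +{c}
  S via S→b A: +{b}
  S via S→d C: +{d}
  FIRST[S]={b,c,d}  FIRST[A]={b}  FIRST[B]={c}  FIRST[C]={a}
pass 2: (stable)
  FIRST[S]={b,c,d}  FIRST[A]={b}  FIRST[B]={c}  FIRST[C]={a}

FIRST(S) = ["b", "c", "d"]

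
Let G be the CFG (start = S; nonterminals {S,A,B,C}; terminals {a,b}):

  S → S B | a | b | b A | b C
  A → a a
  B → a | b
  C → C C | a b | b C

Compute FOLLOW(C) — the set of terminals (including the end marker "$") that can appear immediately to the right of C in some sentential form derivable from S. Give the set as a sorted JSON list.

Compute FIRST by fixpoint:
[1]
  A via A→a a: +{a}
  B via B→a: +{a}
  B via B→b: +{b}
  C via C→a b: +{a}
  C via C→b C: +{b}
  S via S→a: +{a}
  S via S→b: +{b}
  FIRST[S]={a,b}  FIRST[A]={a}  FIRST[B]={a,b}  FIRST[C]={a,b}
[2] — fixpoint
  FIRST[S]={a,b}  FIRST[A]={a}  FIRST[B]={a,b}  FIRST[C]={a,b}

Compute FOLLOW by fixpoint:
initialize: $ ∈ FOLLOW(S)
pass 1:
  C→C C: FOLLOW(C) ⊇ FIRST(C) = {a,b}; new: +{a,b}
  S→S B: FOLLOW(S) ⊇ FIRST(B) = {a,b}; new: +{a,b}
  S→S B: FOLLOW(B) ⊇ FOLLOW(S) ⊇ {$,a,b}; new: +{$,a,b}
  S→b A: FOLLOW(A) ⊇ FOLLOW(S) ⊇ {$,a,b}; new: +{$,a,b}
  S→b C: FOLLOW(C) ⊇ FOLLOW(S) ⊇ {$,a,b}; new: +{$}
  FOLLOW(S)={$,a,b}  FOLLOW(A)={$,a,b}  FOLLOW(B)={$,a,b}  FOLLOW(C)={$,a,b}
pass 2: done
  FOLLOW(S)={$,a,b}  FOLLOW(A)={$,a,b}  FOLLOW(B)={$,a,b}  FOLLOW(C)={$,a,b}

FOLLOW(C) = ["$", "a", "b"]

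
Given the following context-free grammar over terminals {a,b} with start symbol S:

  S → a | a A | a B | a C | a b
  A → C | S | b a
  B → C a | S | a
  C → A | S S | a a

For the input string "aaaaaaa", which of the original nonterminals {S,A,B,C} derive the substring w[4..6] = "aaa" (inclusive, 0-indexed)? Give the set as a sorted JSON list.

CNF form of G:
  S -> T0 A | T0 B | T0 C | T0 T1 | a
  A -> S S | T0 A | T0 B | T0 C | T0 T0 | T0 T1 | T1 T0 | a
  B -> C T0 | T0 A | T0 B | T0 C | T0 T1 | a
  C -> S S | T0 A | T0 B | T0 C | T0 T0 | T0 T1 | T1 T0 | a
  T0 -> a
  T1 -> b

CYK fill, restricted to cells inside w[4..6]:
  [4..4]={A,B,C,S,T0}  "a"  orig:{A,B,C,S}
  [5..5]={A,B,C,S,T0}  "a"  orig:{A,B,C,S}
  [6..6]={A,B,C,S,T0}  "a"  orig:{A,B,C,S}
  [4..5]={A,B,C,S}  "aa"
  [5..6]={A,B,C,S}  "aa"
  [4..6]={A,B,C,S}  "aaa"

Original NTs in T[4,6] deriving "aaa": ["A", "B", "C", "S"]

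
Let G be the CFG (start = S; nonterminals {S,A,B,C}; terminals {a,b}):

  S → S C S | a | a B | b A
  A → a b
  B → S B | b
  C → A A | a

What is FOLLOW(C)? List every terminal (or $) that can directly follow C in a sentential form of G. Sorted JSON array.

FIRST iteration:
[1]
  A via A→a b: +{a}
  B via B→b: +{b}
  C via C→A A: +{a}
  S via S→a: +{a}
  S via S→b A: +{b}
  FIRST[S]={a,b}  FIRST[A]={a}  FIRST[B]={b}  FIRST[C]={a}
[2]
  B via B→S B: +{a}
  FIRST[S]={a,b}  FIRST[A]={a}  FIRST[B]={a,b}  FIRST[C]={a}
[3] (stable)
  FIRST[S]={a,b}  FIRST[A]={a}  FIRST[B]={a,b}  FIRST[C]={a}

Compute FOLLOW by fixpoint:
FOLLOW(S) := {$}
[1]
  B→S B: FOLLOW(S) ⊇ FIRST(B) = {a,b}; new: +{a,b}
  C→A A: FOLLOW(A) ⊇ FIRST(A) = {a}; new: +{a}
  S→S C S: FOLLOW(C) ⊇ FIRST(S) = {a,b}; new: +{a,b}
  S→a B: FOLLOW(B) ⊇ FOLLOW(S) ⊇ {$,a,b}; new: +{$,a,b}
  S→b A: FOLLOW(A) ⊇ FOLLOW(S) ⊇ {$,a,b}; new: +{$,b}
  S: {$,a,b}  A: {$,a,b}  B: {$,a,b}  C: {a,b}
[2] (no change)
  S: {$,a,b}  A: {$,a,b}  B: {$,a,b}  C: {a,b}

FOLLOW(C) = ["a", "b"]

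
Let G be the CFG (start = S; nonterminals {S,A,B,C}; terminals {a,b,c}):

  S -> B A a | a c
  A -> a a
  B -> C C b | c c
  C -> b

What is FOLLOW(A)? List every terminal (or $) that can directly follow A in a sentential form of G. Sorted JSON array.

FIRST sets, iterate to fixpoint:
iter 1:
  A via A→a a: +{a}
  B via B→c c: +{c}
  C via C→b: +{b}
  S via S→B A a: +{c}
  S via S→a c: +{a}
  S: {a,c}  A: {a}  B: {c}  C: {b}
iter 2:
  B via B→C C b: +{b}
  S via S→B A a: +{b}
  S: {a,b,c}  A: {a}  B: {b,c}  C: {b}
iter 3: (stable)
  S: {a,b,c}  A: {a}  B: {b,c}  C: {b}

Compute FOLLOW by fixpoint:
initialize: $ ∈ FOLLOW(S)
round 1:
  B→C C b: FOLLOW(C) ⊇ FIRST(C) = {b}; new: +{b}
  S→B A a: FOLLOW(B) ⊇ FIRST(A) = {a}; new: +{a}
  S→B A a: FOLLOW(A) ⊇ FIRST(a) = {a}; new: +{a}
  S: {$}  A: {a}  B: {a}  C: {b}
round 2: (stable)
  S: {$}  A: {a}  B: {a}  C: {b}

FOLLOW(A) = ["a"]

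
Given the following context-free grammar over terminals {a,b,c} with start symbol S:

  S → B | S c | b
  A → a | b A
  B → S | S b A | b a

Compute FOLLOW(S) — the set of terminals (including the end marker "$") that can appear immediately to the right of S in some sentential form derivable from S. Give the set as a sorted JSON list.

FIRST sets, iterate to fixpoint:
pass 1:
  A via A→a: +{a}
  A via A→b A: +{b}
  B via B→b a: +{b}
  S via S→B: +{b}
  FIRST[S]={b}  FIRST[A]={a,b}  FIRST[B]={b}
pass 2: (no change)
  FIRST[S]={b}  FIRST[A]={a,b}  FIRST[B]={b}

FOLLOW iteration:
seed FOLLOW(S) with $
pass 1:
  B→S b A: FOLLOW(S) ⊇ FIRST(b) = {b}; new: +{b}
  S→B: FOLLOW(B) ⊇ FOLLOW(S) ⊇ {$,b}; new: +{$,b}
  S→S c: FOLLOW(S) ⊇ FIRST(c) = {c}; new: +{c}
  FOLLOW(S)={$,b,c}  FOLLOW(A)={}  FOLLOW(B)={$,b}
pass 2:
  B→S b A: FOLLOW(A) ⊇ FOLLOW(B) ⊇ {$,b}; new: +{$,b}
  S→B: FOLLOW(B) ⊇ FOLLOW(S) ⊇ {$,b,c}; new: +{c}
  FOLLOW(S)={$,b,c}  FOLLOW(A)={$,b}  FOLLOW(B)={$,b,c}
pass 3:
  B→S b A: FOLLOW(A) ⊇ FOLLOW(B) ⊇ {$,b,c}; new: +{c}
  FOLLOW(S)={$,b,c}  FOLLOW(A)={$,b,c}  FOLLOW(B)={$,b,c}
pass 4: — fixpoint
  FOLLOW(S)={$,b,c}  FOLLOW(A)={$,b,c}  FOLLOW(B)={$,b,c}

FOLLOW(S) = ["$", "b", "c"]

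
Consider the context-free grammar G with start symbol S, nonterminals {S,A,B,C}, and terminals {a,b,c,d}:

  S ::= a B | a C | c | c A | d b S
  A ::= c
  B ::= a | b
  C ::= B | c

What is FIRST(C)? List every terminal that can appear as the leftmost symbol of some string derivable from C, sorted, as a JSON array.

Compute FIRST by fixpoint:
pass 1:
  A via A→c: +{c}
  B via B→a: +{a}
  B via B→b: +{b}
  C via C→B: +{a,b}
  C via C→c: +{c}
  S via S→a B: +{a}
  S via S→c: +{c}
  S via S→d b S: +{d}
  FIRST[S]={a,c,d}  FIRST[A]={c}  FIRST[B]={a,b}  FIRST[C]={a,b,c}
pass 2: (stable)
  FIRST[S]={a,c,d}  FIRST[A]={c}  FIRST[B]={a,b}  FIRST[C]={a,b,c}

FIRST(C) = ["a", "b", "c"]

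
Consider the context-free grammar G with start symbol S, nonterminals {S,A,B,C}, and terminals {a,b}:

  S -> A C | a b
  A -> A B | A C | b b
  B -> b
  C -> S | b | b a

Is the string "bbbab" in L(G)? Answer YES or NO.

CNF form of G:
  S -> A C | T1 T0
  A -> A B | A C | T0 T0
  B -> b
  C -> A C | T0 T1 | T1 T0 | b
  T0 -> b
  T1 -> a

Fill CYK table bottom-up:
  [0..0]={B,C,T0}  "b"  orig:{B,C}
  [1..1]={B,C,T0}  "b"  orig:{B,C}
  [2..2]={B,C,T0}  "b"  orig:{B,C}
  [3..3]={T1}  "a"  orig:{}
  [4..4]={B,C,T0}  "b"  orig:{B,C}
  [0..1]={A}  "bb"
  [1..2]={A}  "bb"
  [2..3]={C}  "ba"
  [3..4]={C,S}  "ab"
  [0..2]={A,C,S}  "bbb"
  [1..3]=∅  "bba"
  [2..4]=∅  "bab"
  [0..3]={A,C,S}  "bbba"
  [1..4]={A,C,S}  "bbab"
  [0..4]={A,C,S}  "bbbab"

S ∈ T[0,4] ⇒ YES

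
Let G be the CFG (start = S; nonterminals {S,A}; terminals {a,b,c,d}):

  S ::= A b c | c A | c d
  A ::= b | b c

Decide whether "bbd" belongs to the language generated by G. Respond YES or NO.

Convert to CNF:
  S -> A X3 | T1 A | T1 T2
  A -> T0 T1 | b
  T0 -> b
  T1 -> c
  T2 -> d
  X3 -> T0 T1

CYK fill:
  [0..0]={A,T0}  "b"  orig:{A}
  [1..1]={A,T0}  "b"  orig:{A}
  [2..2]={T2}  "d"  orig:{}
  [0..1]=∅  "bb"
  [1..2]=∅  "bd"
  [0..2]=∅  "bbd"

S ∉ T[0,2] ⇒ NO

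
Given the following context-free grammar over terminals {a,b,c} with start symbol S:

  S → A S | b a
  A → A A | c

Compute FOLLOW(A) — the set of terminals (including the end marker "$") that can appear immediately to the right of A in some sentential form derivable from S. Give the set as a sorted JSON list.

FIRST iteration:
pass 1:
  A via A→c: +{c}
  S via S→A S: +{c}
  S via S→b a: +{b}
  FIRST(S)={b,c}  FIRST(A)={c}
pass 2: (no change)
  FIRST(S)={b,c}  FIRST(A)={c}

FOLLOW sets:
seed FOLLOW(S) with $
pass 1:
  A→A A: FOLLOW(A) ⊇ FIRST(A) = {c}; new: +{c}
  S→A S: FOLLOW(A) ⊇ FIRST(S) = {b,c}; new: +{b}
  FOLLOW[S]={$}  FOLLOW[A]={b,c}
pass 2: done
  FOLLOW[S]={$}  FOLLOW[A]={b,c}

FOLLOW(A) = ["b", "c"]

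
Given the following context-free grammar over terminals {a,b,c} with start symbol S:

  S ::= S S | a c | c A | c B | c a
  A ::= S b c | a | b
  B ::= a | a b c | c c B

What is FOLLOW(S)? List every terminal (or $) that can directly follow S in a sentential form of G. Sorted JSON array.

FIRST sets, iterate to fixpoint:
iter 1:
  A via A→a: +{a}
  A via A→b: +{b}
  B via B→a: +{a}
  B via B→c c B: +{c}
  S via S→a c: +{a}
  S via S→c A: +{c}
  S: {a,c}  A: {a,b}  B: {a,c}
iter 2:
  A via A→S b c: +{c}
  S: {a,c}  A: {a,b,c}  B: {a,c}
iter 3: (stable)
  S: {a,c}  A: {a,b,c}  B: {a,c}

FOLLOW iteration:
seed FOLLOW(S) with $
iter 1:
  A→S b c: FOLLOW(S) ⊇ FIRST(b) = {b}; new: +{b}
  S→S S: FOLLOW(S) ⊇ FIRST(S) = {a,c}; new: +{a,c}
  S→c A: FOLLOW(A) ⊇ FOLLOW(S) ⊇ {$,a,b,c}; new: +{$,a,b,c}
  S→c B: FOLLOW(B) ⊇ FOLLOW(S) ⊇ {$,a,b,c}; new: +{$,a,b,c}
  FOLLOW[S]={$,a,b,c}  FOLLOW[A]={$,a,b,c}  FOLLOW[B]={$,a,b,c}
iter 2: — fixpoint
  FOLLOW[S]={$,a,b,c}  FOLLOW[A]={$,a,b,c}  FOLLOW[B]={$,a,b,c}

FOLLOW(S) = ["$", "a", "b", "c"]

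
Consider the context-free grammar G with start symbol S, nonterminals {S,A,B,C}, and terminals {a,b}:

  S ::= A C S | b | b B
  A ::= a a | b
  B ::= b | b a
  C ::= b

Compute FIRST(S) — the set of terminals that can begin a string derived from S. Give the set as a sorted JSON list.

Compute FIRST by fixpoint:
round 1:
  A via A→a a: +{a}
  A via A→b: +{b}
  B via B→b: +{b}
  C via C→b: +{b}
  S via S→A C S: +{a,b}
  FIRST(S)={a,b}  FIRST(A)={a,b}  FIRST(B)={b}  FIRST(C)={b}
round 2: — fixpoint
  FIRST(S)={a,b}  FIRST(A)={a,b}  FIRST(B)={b}  FIRST(C)={b}

FIRST(S) = ["a", "b"]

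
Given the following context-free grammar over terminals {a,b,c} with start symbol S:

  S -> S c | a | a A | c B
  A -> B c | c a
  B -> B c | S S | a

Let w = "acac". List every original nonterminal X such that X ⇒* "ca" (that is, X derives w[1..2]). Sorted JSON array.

CNF form of G:
  S -> S T0 | T0 B | T1 A | a
  A -> B T0 | T0 T1
  B -> B T0 | S S | a
  T0 -> c
  T1 -> a

Fill CYK table bottom-up, restricted to cells inside w[1..2]:
  cell(1,1) c: {T0}  orig:{}
  cell(2,2) a: {B,S,T1}  orig:{B,S}
  cell(1,2) ca: {A,S}

Original NTs in T[1,2] deriving "ca": ["A", "S"]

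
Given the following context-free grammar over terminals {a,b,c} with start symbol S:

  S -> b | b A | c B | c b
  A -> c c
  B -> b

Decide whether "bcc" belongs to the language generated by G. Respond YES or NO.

CNF form of G:
  S -> T0 B | T0 T1 | T1 A | b
  A -> T0 T0
  B -> b
  T0 -> c
  T1 -> b

CYK table (by increasing span):
  [0..0]={B,S,T1}  "b"  orig:{B,S}
  [1..1]={T0}  "c"  orig:{}
  [2..2]={T0}  "c"  orig:{}
  [0..1]=∅  "bc"
  [1..2]={A}  "cc"
  [0..2]={S}  "bcc"

S ∈ T[0,2] ⇒ YES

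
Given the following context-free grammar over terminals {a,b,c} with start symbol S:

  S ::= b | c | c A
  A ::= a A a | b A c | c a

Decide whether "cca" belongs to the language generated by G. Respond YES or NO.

Convert to CNF:
  S -> T2 A | b | c
  A -> T0 X3 | T1 X4 | T2 T0
  T0 -> a
  T1 -> b
  T2 -> c
  X3 -> A T0
  X4 -> A T2

Fill CYK table bottom-up:
  T[0,0] 'c' = {S,T2}  orig:{S}
  T[1,1] 'c' = {S,T2}  orig:{S}
  T[2,2] 'a' = {T0}  orig:{}
  T[0,1] 'cc' = ∅
  T[1,2] 'ca' = {A}
  T[0,2] 'cca' = {S}

S ∈ T[0,2] ⇒ YES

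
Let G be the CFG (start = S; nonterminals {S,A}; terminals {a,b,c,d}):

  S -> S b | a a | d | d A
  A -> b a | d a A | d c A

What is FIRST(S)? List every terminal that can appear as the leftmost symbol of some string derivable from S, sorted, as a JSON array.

Compute FIRST by fixpoint:
pass 1:
  A via A→b a: +{b}
  A via A→d a A: +{d}
  S via S→a a: +{a}
  S via S→d: +{d}
  FIRST[S]={a,d}  FIRST[A]={b,d}
pass 2: — fixpoint
  FIRST[S]={a,d}  FIRST[A]={b,d}

FIRST(S) = ["a", "d"]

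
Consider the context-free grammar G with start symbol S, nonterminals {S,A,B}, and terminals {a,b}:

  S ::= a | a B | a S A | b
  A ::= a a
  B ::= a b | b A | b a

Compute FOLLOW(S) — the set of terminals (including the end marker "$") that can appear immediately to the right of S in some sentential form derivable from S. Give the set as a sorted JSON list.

FIRST iteration:
pass 1:
  A via A→a a: +{a}
  B via B→a b: +{a}
  B via B→b A: +{b}
  S via S→a: +{a}
  S via S→b: +{b}
  FIRST[S]={a,b}  FIRST[A]={a}  FIRST[B]={a,b}
pass 2: done
  FIRST[S]={a,b}  FIRST[A]={a}  FIRST[B]={a,b}

FOLLOW sets:
initialize: $ ∈ FOLLOW(S)
pass 1:
  S→a B: FOLLOW(B) ⊇ FOLLOW(S) ⊇ {$}; new: +{$}
  S→a S A: FOLLOW(S) ⊇ FIRST(A) = {a}; new: +{a}
  S→a S A: FOLLOW(A) ⊇ FOLLOW(S) ⊇ {$,a}; new: +{$,a}
  S: {$,a}  A: {$,a}  B: {$}
pass 2:
  S→a B: FOLLOW(B) ⊇ FOLLOW(S) ⊇ {$,a}; new: +{a}
  S: {$,a}  A: {$,a}  B: {$,a}
pass 3: — fixpoint
  S: {$,a}  A: {$,a}  B: {$,a}

FOLLOW(S) = ["$", "a"]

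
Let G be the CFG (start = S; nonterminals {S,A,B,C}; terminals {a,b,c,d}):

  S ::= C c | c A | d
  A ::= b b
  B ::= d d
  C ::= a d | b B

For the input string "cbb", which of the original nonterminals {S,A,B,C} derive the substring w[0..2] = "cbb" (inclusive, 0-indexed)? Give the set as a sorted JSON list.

CNF form of G:
  S -> C T3 | T3 A | d
  A -> T0 T0
  B -> T1 T1
  C -> T0 B | T2 T1
  T0 -> b
  T1 -> d
  T2 -> a
  T3 -> c

CYK table (by increasing span) (cells [i..j] with 0 ≤ i ≤ j ≤ 2 only):
  [0..0]={T3}  "c"  orig:{}
  [1..1]={T0}  "b"  orig:{}
  [2..2]={T0}  "b"  orig:{}
  [0..1]=∅  "cb"
  [1..2]={A}  "bb"
  [0..2]={S}  "cbb"

Original NTs in T[0,2] deriving "cbb": ["S"]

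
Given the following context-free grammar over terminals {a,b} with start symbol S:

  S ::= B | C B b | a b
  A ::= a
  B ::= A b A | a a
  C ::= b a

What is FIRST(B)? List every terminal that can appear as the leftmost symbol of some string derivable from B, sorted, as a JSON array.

FIRST iteration:
round 1:
  A via A→a: +{a}
  B via B→A b A: +{a}
  C via C→b a: +{b}
  S via S→B: +{a}
  S via S→C B b: +{b}
  FIRST[S]={a,b}  FIRST[A]={a}  FIRST[B]={a}  FIRST[C]={b}
round 2: — fixpoint
  FIRST[S]={a,b}  FIRST[A]={a}  FIRST[B]={a}  FIRST[C]={b}

FIRST(B) = ["a"]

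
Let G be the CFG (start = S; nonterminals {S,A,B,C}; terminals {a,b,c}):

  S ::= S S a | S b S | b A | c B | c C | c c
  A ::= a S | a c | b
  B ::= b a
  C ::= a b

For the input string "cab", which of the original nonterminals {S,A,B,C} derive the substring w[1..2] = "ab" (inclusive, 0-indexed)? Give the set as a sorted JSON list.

CNF form of G:
  S -> S X3 | S X4 | T1 B | T1 C | T1 T1 | T2 A
  A -> T0 S | T0 T1 | b
  B -> T2 T0
  C -> T0 T2
  T0 -> a
  T1 -> c
  T2 -> b
  X3 -> S T0
  X4 -> T2 S

CYK table (by increasing span) — only the sub-triangle for w[1..2]:
  cell(1,1) a: {T0}  orig:{}
  cell(2,2) b: {A,T2}  orig:{A}
  cell(1,2) ab: {C}

Original NTs in T[1,2] deriving "ab": ["C"]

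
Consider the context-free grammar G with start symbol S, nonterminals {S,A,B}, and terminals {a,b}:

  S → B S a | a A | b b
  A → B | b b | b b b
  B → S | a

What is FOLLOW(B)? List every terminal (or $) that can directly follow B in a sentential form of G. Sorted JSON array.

Compute FIRST by fixpoint:
[1]
  A via A→b b: +{b}
  B via B→a: +{a}
  S via S→B S a: +{a}
  S via S→b b: +{b}
  FIRST[S]={a,b}  FIRST[A]={b}  FIRST[B]={a}
[2]
  A via A→B: +{a}
  B via B→S: +{b}
  FIRST[S]={a,b}  FIRST[A]={a,b}  FIRST[B]={a,b}
[3] (stable)
  FIRST[S]={a,b}  FIRST[A]={a,b}  FIRST[B]={a,b}

Compute FOLLOW by fixpoint:
seed FOLLOW(S) with $
pass 1:
  S→B S a: FOLLOW(B) ⊇ FIRST(S) = {a,b}; new: +{a,b}
  S→B S a: FOLLOW(S) ⊇ FIRST(a) = {a}; new: +{a}
  S→a A: FOLLOW(A) ⊇ FOLLOW(S) ⊇ {$,a}; new: +{$,a}
  S: {$,a}  A: {$,a}  B: {a,b}
pass 2:
  A→B: FOLLOW(B) ⊇ FOLLOW(A) ⊇ {$,a}; new: +{$}
  B→S: FOLLOW(S) ⊇ FOLLOW(B) ⊇ {$,a,b}; new: +{b}
  S→a A: FOLLOW(A) ⊇ FOLLOW(S) ⊇ {$,a,b}; new: +{b}
  S: {$,a,b}  A: {$,a,b}  B: {$,a,b}
pass 3: (stable)
  S: {$,a,b}  A: {$,a,b}  B: {$,a,b}

FOLLOW(B) = ["$", "a", "b"]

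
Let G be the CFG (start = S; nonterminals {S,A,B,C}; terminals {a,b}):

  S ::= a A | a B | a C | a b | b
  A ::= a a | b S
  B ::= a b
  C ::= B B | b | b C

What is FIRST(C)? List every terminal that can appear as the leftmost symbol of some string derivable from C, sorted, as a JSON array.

FIRST iteration:
[1]
  A via A→a a: +{a}
  A via A→b S: +{b}
  B via B→a b: +{a}
  C via C→B B: +{a}
  C via C→b: +{b}
  S via S→a A: +{a}
  S via S→b: +{b}
  FIRST[S]={a,b}  FIRST[A]={a,b}  FIRST[B]={a}  FIRST[C]={a,b}
[2] (no change)
  FIRST[S]={a,b}  FIRST[A]={a,b}  FIRST[B]={a}  FIRST[C]={a,b}

FIRST(C) = ["a", "b"]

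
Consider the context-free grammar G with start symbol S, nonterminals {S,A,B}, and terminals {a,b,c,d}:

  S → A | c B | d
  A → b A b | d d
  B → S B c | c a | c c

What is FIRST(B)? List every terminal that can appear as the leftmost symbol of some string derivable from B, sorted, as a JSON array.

FIRST sets, iterate to fixpoint:
pass 1:
  A via A→b A b: +{b}
  A via A→d d: +{d}
  B via B→c a: +{c}
  S via S→A: +{b,d}
  S via S→c B: +{c}
  FIRST(S)={b,c,d}  FIRST(A)={b,d}  FIRST(B)={c}
pass 2:
  B via B→S B c: +{b,d}
  FIRST(S)={b,c,d}  FIRST(A)={b,d}  FIRST(B)={b,c,d}
pass 3: (stable)
  FIRST(S)={b,c,d}  FIRST(A)={b,d}  FIRST(B)={b,c,d}

FIRST(B) = ["b", "c", "d"]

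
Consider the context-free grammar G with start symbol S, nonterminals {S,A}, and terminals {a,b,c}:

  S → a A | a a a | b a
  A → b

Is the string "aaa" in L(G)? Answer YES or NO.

CNF form of G:
  S -> T0 A | T0 X2 | T1 T0
  A -> b
  T0 -> a
  T1 -> b
  X2 -> T0 T0

CYK table (by increasing span):
  T[0,0] 'a' = {T0}  orig:{}
  T[1,1] 'a' = {T0}  orig:{}
  T[2,2] 'a' = {T0}  orig:{}
  T[0,1] 'aa' = {X2}  orig:{}
  T[1,2] 'aa' = {X2}  orig:{}
  T[0,2] 'aaa' = {S}

S ∈ T[0,2] ⇒ YES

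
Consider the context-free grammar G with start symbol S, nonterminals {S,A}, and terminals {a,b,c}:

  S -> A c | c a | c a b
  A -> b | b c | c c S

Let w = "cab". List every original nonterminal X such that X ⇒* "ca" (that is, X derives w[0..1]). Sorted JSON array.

CNF form of G:
  S -> A T1 | T1 T2 | T1 X4
  A -> T0 T1 | T1 X3 | b
  T0 -> b
  T1 -> c
  T2 -> a
  X3 -> T1 S
  X4 -> T2 T0

CYK fill (cells [i..j] with 0 ≤ i ≤ j ≤ 1 only):
  [0..0]={T1}  "c"  orig:{}
  [1..1]={T2}  "a"  orig:{}
  [0..1]={S}  "ca"

Original NTs in T[0,1] deriving "ca": ["S"]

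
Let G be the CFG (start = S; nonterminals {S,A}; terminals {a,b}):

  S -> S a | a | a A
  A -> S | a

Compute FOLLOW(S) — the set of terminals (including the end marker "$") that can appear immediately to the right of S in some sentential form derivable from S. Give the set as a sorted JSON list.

FIRST sets, iterate to fixpoint:
round 1:
  A via A→a: +{a}
  S via S→a: +{a}
  FIRST(S)={a}  FIRST(A)={a}
round 2: (no change)
  FIRST(S)={a}  FIRST(A)={a}

FOLLOW sets:
initialize: $ ∈ FOLLOW(S)
[1]
  S→S a: FOLLOW(S) ⊇ FIRST(a) = {a}; new: +{a}
  S→a A: FOLLOW(A) ⊇ FOLLOW(S) ⊇ {$,a}; new: +{$,a}
  FOLLOW[S]={$,a}  FOLLOW[A]={$,a}
[2] — fixpoint
  FOLLOW[S]={$,a}  FOLLOW[A]={$,a}

FOLLOW(S) = ["$", "a"]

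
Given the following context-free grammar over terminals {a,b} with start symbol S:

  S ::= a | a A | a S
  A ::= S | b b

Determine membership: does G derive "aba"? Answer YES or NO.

Convert to CNF:
  S -> T0 A | T0 S | a
  A -> T0 A | T0 S | T1 T1 | a
  T0 -> a
  T1 -> b

Fill CYK table bottom-up:
  [0..0]={A,S,T0}  "a"  orig:{A,S}
  [1..1]={T1}  "b"  orig:{}
  [2..2]={A,S,T0}  "a"  orig:{A,S}
  [0..1]=∅  "ab"
  [1..2]=∅  "ba"
  [0..2]=∅  "aba"

S ∉ T[0,2] ⇒ NO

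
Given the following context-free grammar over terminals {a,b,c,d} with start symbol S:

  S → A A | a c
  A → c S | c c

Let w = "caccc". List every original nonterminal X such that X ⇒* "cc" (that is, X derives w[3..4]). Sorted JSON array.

Convert to CNF:
  S -> A A | T1 T0
  A -> T0 S | T0 T0
  T0 -> c
  T1 -> a

CYK table (by increasing span), restricted to cells inside w[3..4]:
  T[3,3] 'c' = {T0}  orig:{}
  T[4,4] 'c' = {T0}  orig:{}
  T[3,4] 'cc' = {A}

Original NTs in T[3,4] deriving "cc": ["A"]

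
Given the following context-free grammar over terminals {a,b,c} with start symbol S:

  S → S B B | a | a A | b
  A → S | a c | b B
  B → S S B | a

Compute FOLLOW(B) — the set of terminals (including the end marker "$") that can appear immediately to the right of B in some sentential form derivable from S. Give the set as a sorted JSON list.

FIRST sets, iterate to fixpoint:
[1]
  A via A→a c: +{a}
  A via A→b B: +{b}
  B via B→a: +{a}
  S via S→a: +{a}
  S via S→b: +{b}
  S: {a,b}  A: {a,b}  B: {a}
[2]
  B via B→S S B: +{b}
  S: {a,b}  A: {a,b}  B: {a,b}
[3] (stable)
  S: {a,b}  A: {a,b}  B: {a,b}

FOLLOW iteration:
seed FOLLOW(S) with $
round 1:
  B→S S B: FOLLOW(S) ⊇ FIRST(S) = {a,b}; new: +{a,b}
  S→S B B: FOLLOW(B) ⊇ FIRST(B) = {a,b}; new: +{a,b}
  S→S B B: FOLLOW(B) ⊇ FOLLOW(S) ⊇ {$,a,b}; new: +{$}
  S→a A: FOLLOW(A) ⊇ FOLLOW(S) ⊇ {$,a,b}; new: +{$,a,b}
  S: {$,a,b}  A: {$,a,b}  B: {$,a,b}
round 2: done
  S: {$,a,b}  A: {$,a,b}  B: {$,a,b}

FOLLOW(B) = ["$", "a", "b"]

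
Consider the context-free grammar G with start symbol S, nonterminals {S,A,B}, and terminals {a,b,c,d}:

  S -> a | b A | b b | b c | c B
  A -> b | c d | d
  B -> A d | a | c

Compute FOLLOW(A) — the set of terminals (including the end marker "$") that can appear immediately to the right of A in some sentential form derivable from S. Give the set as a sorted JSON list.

FIRST sets, iterate to fixpoint:
round 1:
  A via A→b: +{b}
  A via A→c d: +{c}
  A via A→d: +{d}
  B via B→A d: +{b,c,d}
  B via B→a: +{a}
  S via S→a: +{a}
  S via S→b A: +{b}
  S via S→c B: +{c}
  S: {a,b,c}  A: {b,c,d}  B: {a,b,c,d}
round 2: — fixpoint
  S: {a,b,c}  A: {b,c,d}  B: {a,b,c,d}

Compute FOLLOW by fixpoint:
seed FOLLOW(S) with $
iter 1:
  B→A d: FOLLOW(A) ⊇ FIRST(d) = {d}; new: +{d}
  S→b A: FOLLOW(A) ⊇ FOLLOW(S) ⊇ {$}; new: +{$}
  S→c B: FOLLOW(B) ⊇ FOLLOW(S) ⊇ {$}; new: +{$}
  S: {$}  A: {$,d}  B: {$}
iter 2: — fixpoint
  S: {$}  A: {$,d}  B: {$}

FOLLOW(A) = ["$", "d"]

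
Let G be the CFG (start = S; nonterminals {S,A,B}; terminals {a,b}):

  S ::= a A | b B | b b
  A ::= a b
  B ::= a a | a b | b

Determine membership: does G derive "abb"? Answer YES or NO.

Convert to CNF:
  S -> T0 A | T1 B | T1 T1
  A -> T0 T1
  B -> T0 T0 | T0 T1 | b
  T0 -> a
  T1 -> b

CYK table (by increasing span):
  T[0,0] 'a' = {T0}  orig:{}
  T[1,1] 'b' = {B,T1}  orig:{B}
  T[2,2] 'b' = {B,T1}  orig:{B}
  T[0,1] 'ab' = {A,B}
  T[1,2] 'bb' = {S}
  T[0,2] 'abb' = ∅

S ∉ T[0,2] ⇒ NO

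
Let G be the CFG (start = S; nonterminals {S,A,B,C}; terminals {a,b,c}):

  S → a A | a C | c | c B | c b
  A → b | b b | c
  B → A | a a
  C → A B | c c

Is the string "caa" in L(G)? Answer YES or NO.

CNF form of G:
  S -> T1 A | T1 C | T2 B | T2 T0 | c
  A -> T0 T0 | b | c
  B -> T0 T0 | T1 T1 | b | c
  C -> A B | T2 T2
  T0 -> b
  T1 -> a
  T2 -> c

Fill CYK table bottom-up:
  T[0,0] 'c' = {A,B,S,T2}  orig:{A,B,S}
  T[1,1] 'a' = {T1}  orig:{}
  T[2,2] 'a' = {T1}  orig:{}
  T[0,1] 'ca' = ∅
  T[1,2] 'aa' = {B}
  T[0,2] 'caa' = {C,S}

S ∈ T[0,2] ⇒ YES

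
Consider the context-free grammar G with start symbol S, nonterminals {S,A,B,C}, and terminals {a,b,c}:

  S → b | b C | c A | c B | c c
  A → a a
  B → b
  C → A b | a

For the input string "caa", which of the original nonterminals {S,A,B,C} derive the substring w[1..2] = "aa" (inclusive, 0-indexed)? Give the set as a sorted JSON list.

CNF form of G:
  S -> T1 C | T2 A | T2 B | T2 T2 | b
  A -> T0 T0
  B -> b
  C -> A T1 | a
  T0 -> a
  T1 -> b
  T2 -> c

CYK table (by increasing span), restricted to cells inside w[1..2]:
  T[1,1] 'a' = {C,T0}  orig:{C}
  T[2,2] 'a' = {C,T0}  orig:{C}
  T[1,2] 'aa' = {A}

Original NTs in T[1,2] deriving "aa": ["A"]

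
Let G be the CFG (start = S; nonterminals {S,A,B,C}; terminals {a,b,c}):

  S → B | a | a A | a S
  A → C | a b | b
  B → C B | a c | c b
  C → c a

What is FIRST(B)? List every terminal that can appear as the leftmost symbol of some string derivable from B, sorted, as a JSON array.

Compute FIRST by fixpoint:
iter 1:
  A via A→a b: +{a}
  A via A→b: +{b}
  B via B→a c: +{a}
  B via B→c b: +{c}
  C via C→c a: +{c}
  S via S→B: +{a,c}
  S: {a,c}  A: {a,b}  B: {a,c}  C: {c}
iter 2:
  A via A→C: +{c}
  S: {a,c}  A: {a,b,c}  B: {a,c}  C: {c}
iter 3: done
  S: {a,c}  A: {a,b,c}  B: {a,c}  C: {c}

FIRST(B) = ["a", "c"]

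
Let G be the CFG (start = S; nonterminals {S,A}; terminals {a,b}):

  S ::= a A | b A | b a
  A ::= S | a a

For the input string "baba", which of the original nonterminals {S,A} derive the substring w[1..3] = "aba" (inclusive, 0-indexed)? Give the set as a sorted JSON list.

CNF form of G:
  S -> T0 A | T1 A | T1 T0
  A -> T0 A | T0 T0 | T1 A | T1 T0
  T0 -> a
  T1 -> b

CYK fill — only the sub-triangle for w[1..3]:
  T[1,1] 'a' = {T0}  orig:{}
  T[2,2] 'b' = {T1}  orig:{}
  T[3,3] 'a' = {T0}  orig:{}
  T[1,2] 'ab' = ∅
  T[2,3] 'ba' = {A,S}
  T[1,3] 'aba' = {A,S}

Original NTs in T[1,3] deriving "aba": ["A", "S"]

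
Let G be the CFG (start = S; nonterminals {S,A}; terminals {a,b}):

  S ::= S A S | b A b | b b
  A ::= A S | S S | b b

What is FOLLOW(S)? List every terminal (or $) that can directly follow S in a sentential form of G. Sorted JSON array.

FIRST sets, iterate to fixpoint:
[1]
  A via A→b b: +{b}
  S via S→b A b: +{b}
  FIRST[S]={b}  FIRST[A]={b}
[2] (stable)
  FIRST[S]={b}  FIRST[A]={b}

FOLLOW sets:
initialize: $ ∈ FOLLOW(S)
round 1:
  A→A S: FOLLOW(A) ⊇ FIRST(S) = {b}; new: +{b}
  A→A S: FOLLOW(S) ⊇ FOLLOW(A) ⊇ {b}; new: +{b}
  FOLLOW(S)={$,b}  FOLLOW(A)={b}
round 2: (no change)
  FOLLOW(S)={$,b}  FOLLOW(A)={b}

FOLLOW(S) = ["$", "b"]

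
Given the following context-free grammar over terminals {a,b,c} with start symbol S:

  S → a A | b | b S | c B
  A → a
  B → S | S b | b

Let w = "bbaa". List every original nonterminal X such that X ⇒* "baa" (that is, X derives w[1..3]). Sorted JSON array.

CNF form of G:
  S -> T0 S | T1 A | T2 B | b
  A -> a
  B -> S T0 | T0 S | T1 A | T2 B | b
  T0 -> b
  T1 -> a
  T2 -> c

Fill CYK table bottom-up — only the sub-triangle for w[1..3]:
  cell(1,1) b: {B,S,T0}  orig:{B,S}
  cell(2,2) a: {A,T1}  orig:{A}
  cell(3,3) a: {A,T1}  orig:{A}
  cell(1,2) ba: ∅
  cell(2,3) aa: {B,S}
  cell(1,3) baa: {B,S}

Original NTs in T[1,3] deriving "baa": ["B", "S"]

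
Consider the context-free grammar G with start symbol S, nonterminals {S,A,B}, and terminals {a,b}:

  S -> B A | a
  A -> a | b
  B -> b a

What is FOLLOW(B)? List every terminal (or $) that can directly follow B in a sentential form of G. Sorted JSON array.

Compute FIRST by fixpoint:
round 1:
  A via A→a: +{a}
  A via A→b: +{b}
  B via B→b a: +{b}
  S via S→B A: +{b}
  S via S→a: +{a}
  S: {a,b}  A: {a,b}  B: {b}
round 2: — fixpoint
  S: {a,b}  A: {a,b}  B: {b}

FOLLOW sets:
seed FOLLOW(S) with $
[1]
  S→B A: FOLLOW(B) ⊇ FIRST(A) = {a,b}; new: +{a,b}
  S→B A: FOLLOW(A) ⊇ FOLLOW(S) ⊇ {$}; new: +{$}
  S: {$}  A: {$}  B: {a,b}
[2] — fixpoint
  S: {$}  A: {$}  B: {a,b}

FOLLOW(B) = ["a", "b"]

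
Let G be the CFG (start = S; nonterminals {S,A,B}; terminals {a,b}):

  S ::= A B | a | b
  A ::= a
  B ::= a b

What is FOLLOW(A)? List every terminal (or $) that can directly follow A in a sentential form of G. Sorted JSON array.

FIRST sets, iterate to fixpoint:
[1]
  A via A→a: +{a}
  B via B→a b: +{a}
  S via S→A B: +{a}
  S via S→b: +{b}
  FIRST[S]={a,b}  FIRST[A]={a}  FIRST[B]={a}
[2] (stable)
  FIRST[S]={a,b}  FIRST[A]={a}  FIRST[B]={a}

Compute FOLLOW by fixpoint:
FOLLOW(S) := {$}
iter 1:
  S→A B: FOLLOW(A) ⊇ FIRST(B) = {a}; new: +{a}
  S→A B: FOLLOW(B) ⊇ FOLLOW(S) ⊇ {$}; new: +{$}
  S: {$}  A: {a}  B: {$}
iter 2: (stable)
  S: {$}  A: {a}  B: {$}

FOLLOW(A) = ["a"]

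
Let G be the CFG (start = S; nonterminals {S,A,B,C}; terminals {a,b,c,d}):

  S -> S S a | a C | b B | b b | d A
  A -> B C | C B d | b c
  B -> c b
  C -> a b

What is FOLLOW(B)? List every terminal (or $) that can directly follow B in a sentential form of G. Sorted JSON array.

Compute FIRST by fixpoint:
[1]
  A via A→b c: +{b}
  B via B→c b: +{c}
  C via C→a b: +{a}
  S via S→a C: +{a}
  S via S→b B: +{b}
  S via S→d A: +{d}
  FIRST(S)={a,b,d}  FIRST(A)={b}  FIRST(B)={c}  FIRST(C)={a}
[2]
  A via A→B C: +{c}
  A via A→C B d: +{a}
  FIRST(S)={a,b,d}  FIRST(A)={a,b,c}  FIRST(B)={c}  FIRST(C)={a}
[3] (stable)
  FIRST(S)={a,b,d}  FIRST(A)={a,b,c}  FIRST(B)={c}  FIRST(C)={a}

Compute FOLLOW by fixpoint:
FOLLOW(S) := {$}
[1]
  A→B C: FOLLOW(B) ⊇ FIRST(C) = {a}; new: +{a}
  A→C B d: FOLLOW(C) ⊇ FIRST(B) = {c}; new: +{c}
  A→C B d: FOLLOW(B) ⊇ FIRST(d) = {d}; new: +{d}
  S→S S a: FOLLOW(S) ⊇ FIRST(S) = {a,b,d}; new: +{a,b,d}
  S→a C: FOLLOW(C) ⊇ FOLLOW(S) ⊇ {$,a,b,d}; new: +{$,a,b,d}
  S→b B: FOLLOW(B) ⊇ FOLLOW(S) ⊇ {$,a,b,d}; new: +{$,b}
  S→d A: FOLLOW(A) ⊇ FOLLOW(S) ⊇ {$,a,b,d}; new: +{$,a,b,d}
  S: {$,a,b,d}  A: {$,a,b,d}  B: {$,a,b,d}  C: {$,a,b,c,d}
[2] (stable)
  S: {$,a,b,d}  A: {$,a,b,d}  B: {$,a,b,d}  C: {$,a,b,c,d}

FOLLOW(B) = ["$", "a", "b", "d"]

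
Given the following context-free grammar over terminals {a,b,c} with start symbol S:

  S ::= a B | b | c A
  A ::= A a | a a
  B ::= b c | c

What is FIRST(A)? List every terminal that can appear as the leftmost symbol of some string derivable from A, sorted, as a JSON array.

FIRST iteration:
iter 1:
  A via A→a a: +{a}
  B via B→b c: +{b}
  B via B→c: +{c}
  S via S→a B: +{a}
  S via S→b: +{b}
  S via S→c A: +{c}
  FIRST(S)={a,b,c}  FIRST(A)={a}  FIRST(B)={b,c}
iter 2: — fixpoint
  FIRST(S)={a,b,c}  FIRST(A)={a}  FIRST(B)={b,c}

FIRST(A) = ["a"]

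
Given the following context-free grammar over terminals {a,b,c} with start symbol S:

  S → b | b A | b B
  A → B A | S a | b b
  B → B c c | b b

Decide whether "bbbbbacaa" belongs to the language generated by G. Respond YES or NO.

Convert to CNF:
  S -> T1 A | T1 B | b
  A -> B A | S T0 | T1 T1
  B -> B X3 | T1 T1
  T0 -> a
  T1 -> b
  T2 -> c
  X3 -> T2 T2

CYK table (by increasing span):
  [0..0]={S,T1}  "b"  orig:{S}
  [1..1]={S,T1}  "b"  orig:{S}
  [2..2]={S,T1}  "b"  orig:{S}
  [3..3]={S,T1}  "b"  orig:{S}
  [4..4]={S,T1}  "b"  orig:{S}
  [5..5]={T0}  "a"  orig:{}
  [6..6]={T2}  "c"  orig:{}
  [7..7]={T0}  "a"  orig:{}
  [8..8]={T0}  "a"  orig:{}
  [0..1]={A,B}  "bb"
  [1..2]={A,B}  "bb"
  [2..3]={A,B}  "bb"
  [3..4]={A,B}  "bb"
  [4..5]={A}  "ba"
  [5..6]=∅  "ac"
  [6..7]=∅  "ca"
  [7..8]=∅  "aa"
  [0..2]={S}  "bbb"
  [1..3]={S}  "bbb"
  [2..4]={S}  "bbb"
  [3..5]={S}  "bba"
  [4..6]=∅  "bac"
  [5..7]=∅  "aca"
  [6..8]=∅  "caa"
  [0..3]={A}  "bbbb"
  [1..4]={A}  "bbbb"
  [2..5]={A}  "bbba"
  [3..6]=∅  "bbac"
  [4..7]=∅  "baca"
  [5..8]=∅  "acaa"
  [0..4]={S}  "bbbbb"
  [1..5]={S}  "bbbba"
  [2..6]=∅  "bbbac"
  [3..7]=∅  "bbaca"
  [4..8]=∅  "bacaa"
  [0..5]={A}  "bbbbba"
  [1..6]=∅  "bbbbac"
  [2..7]=∅  "bbbaca"
  [3..8]=∅  "bbacaa"
  [0..6]=∅  "bbbbbac"
  [1..7]=∅  "bbbbaca"
  [2..8]=∅  "bbbacaa"
  [0..7]=∅  "bbbbbaca"
  [1..8]=∅  "bbbbacaa"
  [0..8]=∅  "bbbbbacaa"

S ∉ T[0,8] ⇒ NO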